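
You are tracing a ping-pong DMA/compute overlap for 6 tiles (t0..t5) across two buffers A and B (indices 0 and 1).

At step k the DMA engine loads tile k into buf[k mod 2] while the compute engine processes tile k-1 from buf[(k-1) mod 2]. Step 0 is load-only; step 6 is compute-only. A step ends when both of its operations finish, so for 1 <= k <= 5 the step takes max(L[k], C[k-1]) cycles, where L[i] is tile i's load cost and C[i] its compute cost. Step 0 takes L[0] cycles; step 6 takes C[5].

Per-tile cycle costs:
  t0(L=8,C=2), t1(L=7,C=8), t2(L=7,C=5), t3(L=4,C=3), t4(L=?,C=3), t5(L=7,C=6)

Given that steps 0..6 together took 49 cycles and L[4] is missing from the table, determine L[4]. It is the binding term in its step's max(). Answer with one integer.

L[4] = 8

step 0 = dur = L[0]=8 = 8
step 1 = dur = max(L[1]=7, C[0]=2) = 7
step 2 = dur = max(L[2]=7, C[1]=8) = 8
step 3 = dur = max(L[3]=4, C[2]=5) = 5
step 4 = dur = max(L[4]=?, C[3]=3) = L[4]  (unknown; binding)
step 5 = dur = max(L[5]=7, C[4]=3) = 7
step 6 = dur = C[5]=6 = 6
sum of known step durations = 41
dur[4] = total - known = 49 - 41 = 8
L[4] is the binding max in step 4, so L[4] = dur[4] = 8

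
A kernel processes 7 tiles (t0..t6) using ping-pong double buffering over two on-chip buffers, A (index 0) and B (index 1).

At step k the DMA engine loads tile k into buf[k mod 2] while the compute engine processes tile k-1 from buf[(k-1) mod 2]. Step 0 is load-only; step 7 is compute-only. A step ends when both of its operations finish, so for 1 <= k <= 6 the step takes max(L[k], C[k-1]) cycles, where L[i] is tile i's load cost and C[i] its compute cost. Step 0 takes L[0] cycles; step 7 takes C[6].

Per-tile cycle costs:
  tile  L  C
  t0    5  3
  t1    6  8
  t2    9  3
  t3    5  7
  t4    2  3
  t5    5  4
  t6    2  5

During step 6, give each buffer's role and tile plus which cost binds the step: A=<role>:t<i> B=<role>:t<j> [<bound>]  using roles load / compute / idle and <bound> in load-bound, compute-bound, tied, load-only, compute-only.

  0. 5=5c; end=5; A:t0 B:-
  1. max(6,3)=6c; end=11; A:t0 B:t1
  2. max(9,8)=9c; end=20; A:t2 B:t1
  3. max(5,3)=5c; end=25; A:t2 B:t3
  4. max(2,7)=7c; end=32; A:t4 B:t3
  5. max(5,3)=5c; end=37; A:t4 B:t5
  6. max(2,4)=4c; end=41; A:t6 B:t5
  7. 5=5c; end=46; A:t6 B:t5

step 6: A=load:t6 B=compute:t5 [compute-bound]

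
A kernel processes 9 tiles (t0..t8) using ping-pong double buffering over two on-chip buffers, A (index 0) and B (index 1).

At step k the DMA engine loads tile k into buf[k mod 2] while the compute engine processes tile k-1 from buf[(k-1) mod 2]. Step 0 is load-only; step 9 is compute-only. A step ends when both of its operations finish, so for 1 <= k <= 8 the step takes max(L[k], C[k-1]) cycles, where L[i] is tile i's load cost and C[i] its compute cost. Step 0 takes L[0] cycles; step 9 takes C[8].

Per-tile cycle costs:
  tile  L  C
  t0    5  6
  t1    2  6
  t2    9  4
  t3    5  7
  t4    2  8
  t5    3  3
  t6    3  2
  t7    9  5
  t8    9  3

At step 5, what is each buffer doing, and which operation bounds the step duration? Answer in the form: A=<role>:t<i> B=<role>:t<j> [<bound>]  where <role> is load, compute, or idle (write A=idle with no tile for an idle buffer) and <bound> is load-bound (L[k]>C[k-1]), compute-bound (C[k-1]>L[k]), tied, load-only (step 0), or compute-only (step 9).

k=0 load=t0/5c comp=- wait=5 total=5
k=1 load=t1/2c comp=t0/6c wait=6 total=11
k=2 load=t2/9c comp=t1/6c wait=9 total=20
k=3 load=t3/5c comp=t2/4c wait=5 total=25
k=4 load=t4/2c comp=t3/7c wait=7 total=32
k=5 load=t5/3c comp=t4/8c wait=8 total=40
k=6 load=t6/3c comp=t5/3c wait=3 total=43
k=7 load=t7/9c comp=t6/2c wait=9 total=52
k=8 load=t8/9c comp=t7/5c wait=9 total=61
k=9 load=- comp=t8/3c wait=3 total=64

step 5: A=compute:t4 B=load:t5 [compute-bound]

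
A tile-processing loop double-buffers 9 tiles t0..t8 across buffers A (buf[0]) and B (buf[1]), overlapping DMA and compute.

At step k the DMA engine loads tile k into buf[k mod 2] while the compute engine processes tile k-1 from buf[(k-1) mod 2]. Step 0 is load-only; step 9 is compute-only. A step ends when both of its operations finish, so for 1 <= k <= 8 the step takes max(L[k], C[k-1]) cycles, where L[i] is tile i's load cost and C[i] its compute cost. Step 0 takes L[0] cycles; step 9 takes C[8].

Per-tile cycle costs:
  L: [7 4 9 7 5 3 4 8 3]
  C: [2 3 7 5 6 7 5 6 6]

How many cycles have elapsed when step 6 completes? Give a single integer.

end_cycle[6] = 45

step 0: L[0]=7 → dur=7, Σ=7 | A=load:t0 B=idle [load-only]
step 1: L[1]=4 C[0]=2 → dur=4, Σ=11 | A=compute:t0 B=load:t1 [load-bound]
step 2: L[2]=9 C[1]=3 → dur=9, Σ=20 | A=load:t2 B=compute:t1 [load-bound]
step 3: L[3]=7 C[2]=7 → dur=7, Σ=27 | A=compute:t2 B=load:t3 [tied]
step 4: L[4]=5 C[3]=5 → dur=5, Σ=32 | A=load:t4 B=compute:t3 [tied]
step 5: L[5]=3 C[4]=6 → dur=6, Σ=38 | A=compute:t4 B=load:t5 [compute-bound]
step 6: L[6]=4 C[5]=7 → dur=7, Σ=45 | A=load:t6 B=compute:t5 [compute-bound]
step 7: L[7]=8 C[6]=5 → dur=8, Σ=53 | A=compute:t6 B=load:t7 [load-bound]
step 8: L[8]=3 C[7]=6 → dur=6, Σ=59 | A=load:t8 B=compute:t7 [compute-bound]
step 9: C[8]=6 → dur=6, Σ=65 | A=compute:t8 B=idle [compute-only]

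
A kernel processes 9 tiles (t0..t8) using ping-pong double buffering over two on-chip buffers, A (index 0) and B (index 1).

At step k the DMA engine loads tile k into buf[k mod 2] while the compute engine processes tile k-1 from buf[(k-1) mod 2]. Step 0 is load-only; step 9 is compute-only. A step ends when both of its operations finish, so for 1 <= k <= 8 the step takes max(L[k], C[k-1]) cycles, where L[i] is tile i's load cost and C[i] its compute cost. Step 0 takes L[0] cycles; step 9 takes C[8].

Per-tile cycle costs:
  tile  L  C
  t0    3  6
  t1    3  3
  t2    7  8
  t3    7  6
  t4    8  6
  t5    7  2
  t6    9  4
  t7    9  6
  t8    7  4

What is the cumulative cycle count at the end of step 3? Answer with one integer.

step 0: L[0]=3 → dur=3, Σ=3 | A=load:t0 B=idle [load-only]
step 1: L[1]=3 C[0]=6 → dur=6, Σ=9 | A=compute:t0 B=load:t1 [compute-bound]
step 2: L[2]=7 C[1]=3 → dur=7, Σ=16 | A=load:t2 B=compute:t1 [load-bound]
step 3: L[3]=7 C[2]=8 → dur=8, Σ=24 | A=compute:t2 B=load:t3 [compute-bound]
step 4: L[4]=8 C[3]=6 → dur=8, Σ=32 | A=load:t4 B=compute:t3 [load-bound]
step 5: L[5]=7 C[4]=6 → dur=7, Σ=39 | A=compute:t4 B=load:t5 [load-bound]
step 6: L[6]=9 C[5]=2 → dur=9, Σ=48 | A=load:t6 B=compute:t5 [load-bound]
step 7: L[7]=9 C[6]=4 → dur=9, Σ=57 | A=compute:t6 B=load:t7 [load-bound]
step 8: L[8]=7 C[7]=6 → dur=7, Σ=64 | A=load:t8 B=compute:t7 [load-bound]
step 9: C[8]=4 → dur=4, Σ=68 | A=compute:t8 B=idle [compute-only]

end_cycle[3] = 24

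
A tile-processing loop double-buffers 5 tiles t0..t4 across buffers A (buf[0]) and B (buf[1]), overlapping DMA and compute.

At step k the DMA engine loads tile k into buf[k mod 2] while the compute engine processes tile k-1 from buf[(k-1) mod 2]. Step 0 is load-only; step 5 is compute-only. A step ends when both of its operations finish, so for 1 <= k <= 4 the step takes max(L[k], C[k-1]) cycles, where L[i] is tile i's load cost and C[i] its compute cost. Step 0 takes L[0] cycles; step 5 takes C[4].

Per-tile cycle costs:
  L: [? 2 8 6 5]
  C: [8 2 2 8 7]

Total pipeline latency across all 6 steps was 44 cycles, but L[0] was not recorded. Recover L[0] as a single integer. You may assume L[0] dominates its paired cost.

step 0 | dur = L[0]=? = L[0]  (unknown; binding)
step 1 | dur = max(L[1]=2, C[0]=8) = 8
step 2 | dur = max(L[2]=8, C[1]=2) = 8
step 3 | dur = max(L[3]=6, C[2]=2) = 6
step 4 | dur = max(L[4]=5, C[3]=8) = 8
step 5 | dur = C[4]=7 = 7
sum of known step durations = 37
dur[0] = total - known = 44 - 37 = 7
L[0] is the binding max in step 0, so L[0] = dur[0] = 7

L[0] = 7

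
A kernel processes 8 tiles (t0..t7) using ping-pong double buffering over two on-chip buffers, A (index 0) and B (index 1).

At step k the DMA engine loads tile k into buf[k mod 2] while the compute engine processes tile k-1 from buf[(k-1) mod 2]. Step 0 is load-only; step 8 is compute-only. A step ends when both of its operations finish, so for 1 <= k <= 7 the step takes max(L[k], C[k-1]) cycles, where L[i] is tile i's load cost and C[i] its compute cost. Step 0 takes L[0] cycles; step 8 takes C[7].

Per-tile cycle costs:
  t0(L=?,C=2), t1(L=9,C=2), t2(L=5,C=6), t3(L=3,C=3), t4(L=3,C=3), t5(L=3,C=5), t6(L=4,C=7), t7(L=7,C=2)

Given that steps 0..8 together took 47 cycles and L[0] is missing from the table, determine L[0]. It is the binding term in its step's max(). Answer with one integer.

L[0] = 7

step 0 | dur = L[0]=? = L[0]  (unknown; binding)
step 1 | dur = max(L[1]=9, C[0]=2) = 9
step 2 | dur = max(L[2]=5, C[1]=2) = 5
step 3 | dur = max(L[3]=3, C[2]=6) = 6
step 4 | dur = max(L[4]=3, C[3]=3) = 3
step 5 | dur = max(L[5]=3, C[4]=3) = 3
step 6 | dur = max(L[6]=4, C[5]=5) = 5
step 7 | dur = max(L[7]=7, C[6]=7) = 7
step 8 | dur = C[7]=2 = 2
sum of known step durations = 40
dur[0] = total - known = 47 - 40 = 7
L[0] is the binding max in step 0, so L[0] = dur[0] = 7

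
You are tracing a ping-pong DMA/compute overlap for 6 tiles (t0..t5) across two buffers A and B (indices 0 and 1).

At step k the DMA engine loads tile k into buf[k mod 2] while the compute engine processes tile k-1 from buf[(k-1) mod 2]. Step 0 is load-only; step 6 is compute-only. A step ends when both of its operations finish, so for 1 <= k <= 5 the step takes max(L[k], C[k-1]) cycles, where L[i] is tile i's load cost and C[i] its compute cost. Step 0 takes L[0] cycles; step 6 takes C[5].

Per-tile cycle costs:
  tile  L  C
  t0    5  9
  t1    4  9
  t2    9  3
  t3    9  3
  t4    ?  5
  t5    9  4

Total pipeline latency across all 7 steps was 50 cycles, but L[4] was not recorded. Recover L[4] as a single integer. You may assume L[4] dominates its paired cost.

step 0 | dur = L[0]=5 = 5
step 1 | dur = max(L[1]=4, C[0]=9) = 9
step 2 | dur = max(L[2]=9, C[1]=9) = 9
step 3 | dur = max(L[3]=9, C[2]=3) = 9
step 4 | dur = max(L[4]=?, C[3]=3) = L[4]  (unknown; binding)
step 5 | dur = max(L[5]=9, C[4]=5) = 9
step 6 | dur = C[5]=4 = 4
sum of known step durations = 45
dur[4] = total - known = 50 - 45 = 5
L[4] is the binding max in step 4, so L[4] = dur[4] = 5

L[4] = 5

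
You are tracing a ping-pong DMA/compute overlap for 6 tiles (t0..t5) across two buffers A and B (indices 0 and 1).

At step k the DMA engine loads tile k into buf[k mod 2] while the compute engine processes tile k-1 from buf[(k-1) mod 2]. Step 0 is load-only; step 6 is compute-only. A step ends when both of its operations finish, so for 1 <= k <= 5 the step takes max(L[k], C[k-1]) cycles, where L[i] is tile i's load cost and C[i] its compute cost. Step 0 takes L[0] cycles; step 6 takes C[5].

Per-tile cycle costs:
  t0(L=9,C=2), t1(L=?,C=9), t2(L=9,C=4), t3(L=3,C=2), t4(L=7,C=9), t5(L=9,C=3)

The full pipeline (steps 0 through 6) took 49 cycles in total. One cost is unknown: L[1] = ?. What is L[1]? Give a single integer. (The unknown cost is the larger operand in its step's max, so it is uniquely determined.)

step 0: dur = L[0]=9 = 9
step 1: dur = max(L[1]=?, C[0]=2) = L[1]  (unknown; binding)
step 2: dur = max(L[2]=9, C[1]=9) = 9
step 3: dur = max(L[3]=3, C[2]=4) = 4
step 4: dur = max(L[4]=7, C[3]=2) = 7
step 5: dur = max(L[5]=9, C[4]=9) = 9
step 6: dur = C[5]=3 = 3
sum of known step durations = 41
dur[1] = total - known = 49 - 41 = 8
L[1] is the binding max in step 1, so L[1] = dur[1] = 8

L[1] = 8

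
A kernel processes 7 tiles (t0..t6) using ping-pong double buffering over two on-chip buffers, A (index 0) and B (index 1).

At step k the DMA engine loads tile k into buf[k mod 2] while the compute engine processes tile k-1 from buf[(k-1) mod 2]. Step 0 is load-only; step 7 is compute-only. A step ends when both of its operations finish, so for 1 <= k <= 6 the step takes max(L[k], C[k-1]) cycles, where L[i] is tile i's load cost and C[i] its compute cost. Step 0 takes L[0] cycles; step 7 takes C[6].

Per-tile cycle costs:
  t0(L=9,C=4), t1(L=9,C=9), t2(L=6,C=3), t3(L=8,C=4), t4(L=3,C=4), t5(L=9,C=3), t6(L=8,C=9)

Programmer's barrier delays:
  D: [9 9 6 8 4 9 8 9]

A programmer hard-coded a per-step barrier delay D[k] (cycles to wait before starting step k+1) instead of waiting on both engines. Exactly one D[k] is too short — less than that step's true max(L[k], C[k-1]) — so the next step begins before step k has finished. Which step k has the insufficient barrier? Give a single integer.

step 0: need L[0]=9 = 9; D[0]=9 ok
step 1: need max(L[1]=9,C[0]=4) = 9; D[1]=9 ok
step 2: need max(L[2]=6,C[1]=9) = 9; D[2]=6 SHORT
step 3: need max(L[3]=8,C[2]=3) = 8; D[3]=8 ok
step 4: need max(L[4]=3,C[3]=4) = 4; D[4]=4 ok
step 5: need max(L[5]=9,C[4]=4) = 9; D[5]=9 ok
step 6: need max(L[6]=8,C[5]=3) = 8; D[6]=8 ok
step 7: need C[6]=9 = 9; D[7]=9 ok

hazard at step 2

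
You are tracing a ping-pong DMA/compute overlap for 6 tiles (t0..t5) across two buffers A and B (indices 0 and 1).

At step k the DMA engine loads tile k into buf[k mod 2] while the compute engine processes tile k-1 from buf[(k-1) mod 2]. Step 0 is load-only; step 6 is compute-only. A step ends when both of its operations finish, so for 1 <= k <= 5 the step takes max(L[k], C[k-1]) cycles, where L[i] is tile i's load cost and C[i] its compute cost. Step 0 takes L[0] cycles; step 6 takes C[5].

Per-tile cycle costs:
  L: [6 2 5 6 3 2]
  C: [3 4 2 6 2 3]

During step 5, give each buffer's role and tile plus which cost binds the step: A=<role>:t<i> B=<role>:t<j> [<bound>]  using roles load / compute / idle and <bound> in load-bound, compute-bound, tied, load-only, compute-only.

step 5: A=compute:t4 B=load:t5 [tied]

step 0: L[0]=6 → dur=6, Σ=6 | A=load:t0 B=idle [load-only]
step 1: L[1]=2 C[0]=3 → dur=3, Σ=9 | A=compute:t0 B=load:t1 [compute-bound]
step 2: L[2]=5 C[1]=4 → dur=5, Σ=14 | A=load:t2 B=compute:t1 [load-bound]
step 3: L[3]=6 C[2]=2 → dur=6, Σ=20 | A=compute:t2 B=load:t3 [load-bound]
step 4: L[4]=3 C[3]=6 → dur=6, Σ=26 | A=load:t4 B=compute:t3 [compute-bound]
step 5: L[5]=2 C[4]=2 → dur=2, Σ=28 | A=compute:t4 B=load:t5 [tied]
step 6: C[5]=3 → dur=3, Σ=31 | A=idle B=compute:t5 [compute-only]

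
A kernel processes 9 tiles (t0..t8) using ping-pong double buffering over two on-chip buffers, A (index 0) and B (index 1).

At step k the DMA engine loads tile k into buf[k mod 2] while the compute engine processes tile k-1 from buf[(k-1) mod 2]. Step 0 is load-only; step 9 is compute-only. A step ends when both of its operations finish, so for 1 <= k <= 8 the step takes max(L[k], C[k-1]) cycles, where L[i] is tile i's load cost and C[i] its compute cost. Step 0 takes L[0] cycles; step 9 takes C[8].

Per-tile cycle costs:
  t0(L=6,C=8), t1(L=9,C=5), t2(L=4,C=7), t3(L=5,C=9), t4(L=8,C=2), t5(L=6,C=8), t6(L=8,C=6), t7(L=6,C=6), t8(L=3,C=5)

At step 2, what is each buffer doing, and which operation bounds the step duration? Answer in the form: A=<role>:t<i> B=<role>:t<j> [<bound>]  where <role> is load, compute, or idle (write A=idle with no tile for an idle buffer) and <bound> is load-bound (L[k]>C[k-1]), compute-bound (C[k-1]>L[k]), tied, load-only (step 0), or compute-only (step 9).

step 2: A=load:t2 B=compute:t1 [compute-bound]

[0] DMA t0→A (6c) ∥ CU idle ⇒ 6c, clock 6
[1] DMA t1→B (9c) ∥ CU A:t0 (8c) ⇒ 9c, clock 15
[2] DMA t2→A (4c) ∥ CU B:t1 (5c) ⇒ 5c, clock 20
[3] DMA t3→B (5c) ∥ CU A:t2 (7c) ⇒ 7c, clock 27
[4] DMA t4→A (8c) ∥ CU B:t3 (9c) ⇒ 9c, clock 36
[5] DMA t5→B (6c) ∥ CU A:t4 (2c) ⇒ 6c, clock 42
[6] DMA t6→A (8c) ∥ CU B:t5 (8c) ⇒ 8c, clock 50
[7] DMA t7→B (6c) ∥ CU A:t6 (6c) ⇒ 6c, clock 56
[8] DMA t8→A (3c) ∥ CU B:t7 (6c) ⇒ 6c, clock 62
[9] DMA idle ∥ CU A:t8 (5c) ⇒ 5c, clock 67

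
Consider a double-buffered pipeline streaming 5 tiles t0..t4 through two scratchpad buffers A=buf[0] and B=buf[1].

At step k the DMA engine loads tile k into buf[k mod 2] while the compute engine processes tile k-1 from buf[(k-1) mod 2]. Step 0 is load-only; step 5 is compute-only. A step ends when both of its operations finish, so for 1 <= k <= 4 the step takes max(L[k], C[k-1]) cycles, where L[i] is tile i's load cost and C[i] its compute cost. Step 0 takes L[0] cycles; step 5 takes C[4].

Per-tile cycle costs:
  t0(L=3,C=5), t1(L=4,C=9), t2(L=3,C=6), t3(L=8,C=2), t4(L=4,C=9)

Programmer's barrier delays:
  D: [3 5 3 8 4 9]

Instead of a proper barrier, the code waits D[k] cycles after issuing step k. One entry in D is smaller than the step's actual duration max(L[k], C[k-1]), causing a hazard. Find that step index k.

hazard at step 2

[0] required=L[0]=3=3 vs D=3 ok
[1] required=max(L[1]=4,C[0]=5)=5 vs D=5 ok
[2] required=max(L[2]=3,C[1]=9)=9 vs D=3 SHORT
[3] required=max(L[3]=8,C[2]=6)=8 vs D=8 ok
[4] required=max(L[4]=4,C[3]=2)=4 vs D=4 ok
[5] required=C[4]=9=9 vs D=9 ok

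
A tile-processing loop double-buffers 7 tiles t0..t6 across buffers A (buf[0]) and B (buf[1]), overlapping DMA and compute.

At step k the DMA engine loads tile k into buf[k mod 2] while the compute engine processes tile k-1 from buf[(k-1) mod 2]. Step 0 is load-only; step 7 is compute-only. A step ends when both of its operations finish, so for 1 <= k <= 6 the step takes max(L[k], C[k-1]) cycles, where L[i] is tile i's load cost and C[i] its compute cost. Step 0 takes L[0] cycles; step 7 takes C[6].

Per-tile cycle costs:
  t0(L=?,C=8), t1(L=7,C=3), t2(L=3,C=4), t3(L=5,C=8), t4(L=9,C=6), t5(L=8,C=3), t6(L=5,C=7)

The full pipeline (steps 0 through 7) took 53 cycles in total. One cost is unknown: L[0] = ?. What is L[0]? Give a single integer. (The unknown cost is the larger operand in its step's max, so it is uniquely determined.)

L[0] = 8

step 0 = dur = L[0]=? = L[0]  (unknown; binding)
step 1 = dur = max(L[1]=7, C[0]=8) = 8
step 2 = dur = max(L[2]=3, C[1]=3) = 3
step 3 = dur = max(L[3]=5, C[2]=4) = 5
step 4 = dur = max(L[4]=9, C[3]=8) = 9
step 5 = dur = max(L[5]=8, C[4]=6) = 8
step 6 = dur = max(L[6]=5, C[5]=3) = 5
step 7 = dur = C[6]=7 = 7
sum of known step durations = 45
dur[0] = total - known = 53 - 45 = 8
L[0] is the binding max in step 0, so L[0] = dur[0] = 8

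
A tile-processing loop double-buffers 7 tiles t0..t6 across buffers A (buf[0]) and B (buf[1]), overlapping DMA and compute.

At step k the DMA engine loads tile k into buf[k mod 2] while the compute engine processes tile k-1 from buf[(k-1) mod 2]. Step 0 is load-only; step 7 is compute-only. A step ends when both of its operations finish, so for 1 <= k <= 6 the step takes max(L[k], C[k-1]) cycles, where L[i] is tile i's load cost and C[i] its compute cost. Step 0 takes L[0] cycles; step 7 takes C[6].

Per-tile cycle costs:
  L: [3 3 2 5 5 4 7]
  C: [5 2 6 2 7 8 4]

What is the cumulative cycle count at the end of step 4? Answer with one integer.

step 0: L[0]=3 → dur=3, Σ=3 | A=load:t0 B=idle [load-only]
step 1: L[1]=3 C[0]=5 → dur=5, Σ=8 | A=compute:t0 B=load:t1 [compute-bound]
step 2: L[2]=2 C[1]=2 → dur=2, Σ=10 | A=load:t2 B=compute:t1 [tied]
step 3: L[3]=5 C[2]=6 → dur=6, Σ=16 | A=compute:t2 B=load:t3 [compute-bound]
step 4: L[4]=5 C[3]=2 → dur=5, Σ=21 | A=load:t4 B=compute:t3 [load-bound]
step 5: L[5]=4 C[4]=7 → dur=7, Σ=28 | A=compute:t4 B=load:t5 [compute-bound]
step 6: L[6]=7 C[5]=8 → dur=8, Σ=36 | A=load:t6 B=compute:t5 [compute-bound]
step 7: C[6]=4 → dur=4, Σ=40 | A=compute:t6 B=idle [compute-only]

end_cycle[4] = 21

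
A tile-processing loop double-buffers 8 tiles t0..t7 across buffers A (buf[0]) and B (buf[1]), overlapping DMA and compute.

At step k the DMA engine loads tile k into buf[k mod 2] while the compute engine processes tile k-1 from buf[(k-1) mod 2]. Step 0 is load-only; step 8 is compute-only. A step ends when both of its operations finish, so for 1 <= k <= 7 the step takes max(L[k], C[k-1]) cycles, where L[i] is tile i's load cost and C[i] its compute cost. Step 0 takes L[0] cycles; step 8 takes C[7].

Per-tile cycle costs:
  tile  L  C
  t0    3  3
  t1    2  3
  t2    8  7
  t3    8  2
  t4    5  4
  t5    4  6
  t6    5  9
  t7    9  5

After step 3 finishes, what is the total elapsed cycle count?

end_cycle[3] = 22

k=0 load=t0/3c comp=- wait=3 total=3
k=1 load=t1/2c comp=t0/3c wait=3 total=6
k=2 load=t2/8c comp=t1/3c wait=8 total=14
k=3 load=t3/8c comp=t2/7c wait=8 total=22
k=4 load=t4/5c comp=t3/2c wait=5 total=27
k=5 load=t5/4c comp=t4/4c wait=4 total=31
k=6 load=t6/5c comp=t5/6c wait=6 total=37
k=7 load=t7/9c comp=t6/9c wait=9 total=46
k=8 load=- comp=t7/5c wait=5 total=51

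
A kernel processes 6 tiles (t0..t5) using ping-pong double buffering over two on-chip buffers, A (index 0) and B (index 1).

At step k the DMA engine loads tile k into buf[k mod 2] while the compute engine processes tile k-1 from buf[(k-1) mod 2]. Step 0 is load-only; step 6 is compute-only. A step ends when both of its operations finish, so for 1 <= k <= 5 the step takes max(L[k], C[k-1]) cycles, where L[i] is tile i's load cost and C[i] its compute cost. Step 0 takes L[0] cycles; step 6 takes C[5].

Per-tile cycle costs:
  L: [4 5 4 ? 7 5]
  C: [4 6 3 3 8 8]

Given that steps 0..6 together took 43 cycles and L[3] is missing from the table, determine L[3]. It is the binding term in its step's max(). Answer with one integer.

L[3] = 5

step 0 | dur = L[0]=4 = 4
step 1 | dur = max(L[1]=5, C[0]=4) = 5
step 2 | dur = max(L[2]=4, C[1]=6) = 6
step 3 | dur = max(L[3]=?, C[2]=3) = L[3]  (unknown; binding)
step 4 | dur = max(L[4]=7, C[3]=3) = 7
step 5 | dur = max(L[5]=5, C[4]=8) = 8
step 6 | dur = C[5]=8 = 8
sum of known step durations = 38
dur[3] = total - known = 43 - 38 = 5
L[3] is the binding max in step 3, so L[3] = dur[3] = 5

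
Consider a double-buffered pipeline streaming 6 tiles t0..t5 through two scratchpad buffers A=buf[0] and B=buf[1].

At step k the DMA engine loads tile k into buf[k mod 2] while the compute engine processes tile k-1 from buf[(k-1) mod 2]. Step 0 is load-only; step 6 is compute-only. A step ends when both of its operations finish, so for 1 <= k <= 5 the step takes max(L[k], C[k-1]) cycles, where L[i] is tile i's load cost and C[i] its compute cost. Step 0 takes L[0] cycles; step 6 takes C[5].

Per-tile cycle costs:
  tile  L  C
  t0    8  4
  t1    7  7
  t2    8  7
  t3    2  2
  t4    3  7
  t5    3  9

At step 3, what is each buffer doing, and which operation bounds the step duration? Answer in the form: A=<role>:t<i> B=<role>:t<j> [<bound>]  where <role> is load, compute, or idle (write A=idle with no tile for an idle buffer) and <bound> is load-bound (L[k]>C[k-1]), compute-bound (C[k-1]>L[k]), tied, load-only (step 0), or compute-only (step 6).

step 3: A=compute:t2 B=load:t3 [compute-bound]

[0] DMA t0→A (8c) ∥ CU idle ⇒ 8c, clock 8
[1] DMA t1→B (7c) ∥ CU A:t0 (4c) ⇒ 7c, clock 15
[2] DMA t2→A (8c) ∥ CU B:t1 (7c) ⇒ 8c, clock 23
[3] DMA t3→B (2c) ∥ CU A:t2 (7c) ⇒ 7c, clock 30
[4] DMA t4→A (3c) ∥ CU B:t3 (2c) ⇒ 3c, clock 33
[5] DMA t5→B (3c) ∥ CU A:t4 (7c) ⇒ 7c, clock 40
[6] DMA idle ∥ CU B:t5 (9c) ⇒ 9c, clock 49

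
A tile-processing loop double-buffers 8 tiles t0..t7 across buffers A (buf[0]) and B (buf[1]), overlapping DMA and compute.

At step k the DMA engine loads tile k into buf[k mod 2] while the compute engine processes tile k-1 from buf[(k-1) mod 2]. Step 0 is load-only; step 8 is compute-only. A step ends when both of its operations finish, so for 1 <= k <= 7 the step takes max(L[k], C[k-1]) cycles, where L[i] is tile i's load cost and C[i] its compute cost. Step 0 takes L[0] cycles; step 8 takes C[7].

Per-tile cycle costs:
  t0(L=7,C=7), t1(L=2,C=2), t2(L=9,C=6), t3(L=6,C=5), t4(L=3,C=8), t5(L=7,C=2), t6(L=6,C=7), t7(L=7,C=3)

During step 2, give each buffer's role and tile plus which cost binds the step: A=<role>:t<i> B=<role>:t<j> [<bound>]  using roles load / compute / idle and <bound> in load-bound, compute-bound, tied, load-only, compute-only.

step 2: A=load:t2 B=compute:t1 [load-bound]

k=0 load=t0/7c comp=- wait=7 total=7
k=1 load=t1/2c comp=t0/7c wait=7 total=14
k=2 load=t2/9c comp=t1/2c wait=9 total=23
k=3 load=t3/6c comp=t2/6c wait=6 total=29
k=4 load=t4/3c comp=t3/5c wait=5 total=34
k=5 load=t5/7c comp=t4/8c wait=8 total=42
k=6 load=t6/6c comp=t5/2c wait=6 total=48
k=7 load=t7/7c comp=t6/7c wait=7 total=55
k=8 load=- comp=t7/3c wait=3 total=58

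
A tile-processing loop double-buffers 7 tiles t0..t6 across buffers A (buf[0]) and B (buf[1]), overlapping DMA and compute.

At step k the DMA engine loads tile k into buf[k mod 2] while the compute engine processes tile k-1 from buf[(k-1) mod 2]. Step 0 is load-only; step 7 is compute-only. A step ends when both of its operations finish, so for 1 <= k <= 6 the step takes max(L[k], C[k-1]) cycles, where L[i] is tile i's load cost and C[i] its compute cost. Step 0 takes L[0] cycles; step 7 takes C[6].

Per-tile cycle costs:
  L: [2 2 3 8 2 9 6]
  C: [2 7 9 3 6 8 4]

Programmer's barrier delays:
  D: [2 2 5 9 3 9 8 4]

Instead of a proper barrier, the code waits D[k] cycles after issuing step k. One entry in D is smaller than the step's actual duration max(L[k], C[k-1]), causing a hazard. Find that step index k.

hazard at step 2

[0] required=L[0]=2=2 vs D=2 ok
[1] required=max(L[1]=2,C[0]=2)=2 vs D=2 ok
[2] required=max(L[2]=3,C[1]=7)=7 vs D=5 SHORT
[3] required=max(L[3]=8,C[2]=9)=9 vs D=9 ok
[4] required=max(L[4]=2,C[3]=3)=3 vs D=3 ok
[5] required=max(L[5]=9,C[4]=6)=9 vs D=9 ok
[6] required=max(L[6]=6,C[5]=8)=8 vs D=8 ok
[7] required=C[6]=4=4 vs D=4 ok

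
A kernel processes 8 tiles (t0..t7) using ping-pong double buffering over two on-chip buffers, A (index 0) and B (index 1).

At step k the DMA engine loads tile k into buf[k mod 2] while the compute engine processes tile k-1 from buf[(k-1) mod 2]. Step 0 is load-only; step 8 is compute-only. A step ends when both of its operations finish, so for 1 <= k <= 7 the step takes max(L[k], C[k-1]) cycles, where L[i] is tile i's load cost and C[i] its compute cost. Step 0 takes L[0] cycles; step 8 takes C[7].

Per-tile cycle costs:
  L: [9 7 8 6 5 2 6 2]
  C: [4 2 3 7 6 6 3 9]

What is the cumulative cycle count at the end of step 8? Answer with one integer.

end_cycle[8] = 61

  0. 9=9c; end=9; A:t0 B:-
  1. max(7,4)=7c; end=16; A:t0 B:t1
  2. max(8,2)=8c; end=24; A:t2 B:t1
  3. max(6,3)=6c; end=30; A:t2 B:t3
  4. max(5,7)=7c; end=37; A:t4 B:t3
  5. max(2,6)=6c; end=43; A:t4 B:t5
  6. max(6,6)=6c; end=49; A:t6 B:t5
  7. max(2,3)=3c; end=52; A:t6 B:t7
  8. 9=9c; end=61; A:t6 B:t7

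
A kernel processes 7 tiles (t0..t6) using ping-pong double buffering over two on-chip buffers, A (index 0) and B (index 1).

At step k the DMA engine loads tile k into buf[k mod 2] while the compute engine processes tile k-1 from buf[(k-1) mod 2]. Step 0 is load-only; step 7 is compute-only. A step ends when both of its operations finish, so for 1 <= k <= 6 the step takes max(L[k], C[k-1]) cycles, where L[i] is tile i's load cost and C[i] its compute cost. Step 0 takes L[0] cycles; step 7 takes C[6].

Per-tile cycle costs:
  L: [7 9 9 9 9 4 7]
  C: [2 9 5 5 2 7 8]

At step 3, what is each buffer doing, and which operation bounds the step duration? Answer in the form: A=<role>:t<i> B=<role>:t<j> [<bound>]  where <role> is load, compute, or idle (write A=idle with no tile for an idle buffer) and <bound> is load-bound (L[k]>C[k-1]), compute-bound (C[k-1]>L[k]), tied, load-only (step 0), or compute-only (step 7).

  0. 7=7c; end=7; A:t0 B:-
  1. max(9,2)=9c; end=16; A:t0 B:t1
  2. max(9,9)=9c; end=25; A:t2 B:t1
  3. max(9,5)=9c; end=34; A:t2 B:t3
  4. max(9,5)=9c; end=43; A:t4 B:t3
  5. max(4,2)=4c; end=47; A:t4 B:t5
  6. max(7,7)=7c; end=54; A:t6 B:t5
  7. 8=8c; end=62; A:t6 B:t5

step 3: A=compute:t2 B=load:t3 [load-bound]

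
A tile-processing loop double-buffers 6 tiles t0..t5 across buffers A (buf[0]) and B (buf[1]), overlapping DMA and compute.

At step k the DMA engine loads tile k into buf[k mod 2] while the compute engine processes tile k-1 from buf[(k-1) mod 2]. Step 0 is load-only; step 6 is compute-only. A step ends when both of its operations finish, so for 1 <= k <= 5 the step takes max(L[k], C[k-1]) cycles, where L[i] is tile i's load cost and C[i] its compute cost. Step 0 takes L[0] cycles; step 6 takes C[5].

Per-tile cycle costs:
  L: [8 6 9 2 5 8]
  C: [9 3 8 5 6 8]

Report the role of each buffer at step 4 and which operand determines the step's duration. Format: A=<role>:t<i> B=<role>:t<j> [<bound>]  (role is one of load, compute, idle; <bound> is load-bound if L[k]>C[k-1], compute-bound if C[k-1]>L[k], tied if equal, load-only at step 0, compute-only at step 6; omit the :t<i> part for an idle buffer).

step 0: L[0]=8 → dur=8, Σ=8 | A=load:t0 B=idle [load-only]
step 1: L[1]=6 C[0]=9 → dur=9, Σ=17 | A=compute:t0 B=load:t1 [compute-bound]
step 2: L[2]=9 C[1]=3 → dur=9, Σ=26 | A=load:t2 B=compute:t1 [load-bound]
step 3: L[3]=2 C[2]=8 → dur=8, Σ=34 | A=compute:t2 B=load:t3 [compute-bound]
step 4: L[4]=5 C[3]=5 → dur=5, Σ=39 | A=load:t4 B=compute:t3 [tied]
step 5: L[5]=8 C[4]=6 → dur=8, Σ=47 | A=compute:t4 B=load:t5 [load-bound]
step 6: C[5]=8 → dur=8, Σ=55 | A=idle B=compute:t5 [compute-only]

step 4: A=load:t4 B=compute:t3 [tied]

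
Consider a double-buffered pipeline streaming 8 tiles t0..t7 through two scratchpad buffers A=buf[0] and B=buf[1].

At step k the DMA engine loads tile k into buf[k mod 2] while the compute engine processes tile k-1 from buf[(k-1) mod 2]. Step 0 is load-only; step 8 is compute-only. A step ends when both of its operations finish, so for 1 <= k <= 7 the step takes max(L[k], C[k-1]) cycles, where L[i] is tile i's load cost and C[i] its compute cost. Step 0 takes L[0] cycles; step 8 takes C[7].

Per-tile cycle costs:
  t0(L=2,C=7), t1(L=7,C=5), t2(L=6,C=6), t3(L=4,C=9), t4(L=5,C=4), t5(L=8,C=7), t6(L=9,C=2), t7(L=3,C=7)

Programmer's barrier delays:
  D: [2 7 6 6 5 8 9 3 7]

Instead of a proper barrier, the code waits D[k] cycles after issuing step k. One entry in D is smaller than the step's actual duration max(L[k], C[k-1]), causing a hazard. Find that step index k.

[0] required=L[0]=2=2 vs D=2 ok
[1] required=max(L[1]=7,C[0]=7)=7 vs D=7 ok
[2] required=max(L[2]=6,C[1]=5)=6 vs D=6 ok
[3] required=max(L[3]=4,C[2]=6)=6 vs D=6 ok
[4] required=max(L[4]=5,C[3]=9)=9 vs D=5 SHORT
[5] required=max(L[5]=8,C[4]=4)=8 vs D=8 ok
[6] required=max(L[6]=9,C[5]=7)=9 vs D=9 ok
[7] required=max(L[7]=3,C[6]=2)=3 vs D=3 ok
[8] required=C[7]=7=7 vs D=7 ok

hazard at step 4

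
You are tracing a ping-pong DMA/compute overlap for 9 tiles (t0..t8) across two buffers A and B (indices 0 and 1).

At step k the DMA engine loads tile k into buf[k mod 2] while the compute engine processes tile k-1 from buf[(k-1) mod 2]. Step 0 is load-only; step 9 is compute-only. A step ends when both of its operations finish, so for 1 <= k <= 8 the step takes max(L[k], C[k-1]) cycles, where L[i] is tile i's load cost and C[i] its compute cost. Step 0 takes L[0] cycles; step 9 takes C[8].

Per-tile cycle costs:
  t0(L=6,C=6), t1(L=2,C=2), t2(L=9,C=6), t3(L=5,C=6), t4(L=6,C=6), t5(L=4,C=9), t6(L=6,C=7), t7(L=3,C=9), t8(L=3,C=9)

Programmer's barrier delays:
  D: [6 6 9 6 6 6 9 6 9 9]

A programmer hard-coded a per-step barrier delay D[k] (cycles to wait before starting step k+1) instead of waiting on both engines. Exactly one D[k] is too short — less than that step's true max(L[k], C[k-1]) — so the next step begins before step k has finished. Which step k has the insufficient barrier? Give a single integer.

hazard at step 7

[0] required=L[0]=6=6 vs D=6 ok
[1] required=max(L[1]=2,C[0]=6)=6 vs D=6 ok
[2] required=max(L[2]=9,C[1]=2)=9 vs D=9 ok
[3] required=max(L[3]=5,C[2]=6)=6 vs D=6 ok
[4] required=max(L[4]=6,C[3]=6)=6 vs D=6 ok
[5] required=max(L[5]=4,C[4]=6)=6 vs D=6 ok
[6] required=max(L[6]=6,C[5]=9)=9 vs D=9 ok
[7] required=max(L[7]=3,C[6]=7)=7 vs D=6 SHORT
[8] required=max(L[8]=3,C[7]=9)=9 vs D=9 ok
[9] required=C[8]=9=9 vs D=9 ok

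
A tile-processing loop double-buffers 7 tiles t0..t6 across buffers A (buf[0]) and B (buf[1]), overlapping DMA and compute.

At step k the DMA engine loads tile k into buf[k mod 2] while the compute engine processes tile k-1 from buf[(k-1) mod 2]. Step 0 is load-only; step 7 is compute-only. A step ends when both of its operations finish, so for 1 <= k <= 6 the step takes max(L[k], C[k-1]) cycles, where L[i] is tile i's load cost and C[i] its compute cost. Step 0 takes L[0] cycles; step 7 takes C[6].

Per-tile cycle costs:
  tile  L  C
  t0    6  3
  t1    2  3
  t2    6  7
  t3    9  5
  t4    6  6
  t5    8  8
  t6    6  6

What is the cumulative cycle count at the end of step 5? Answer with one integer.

end_cycle[5] = 38

step 0: L[0]=6 → dur=6, Σ=6 | A=load:t0 B=idle [load-only]
step 1: L[1]=2 C[0]=3 → dur=3, Σ=9 | A=compute:t0 B=load:t1 [compute-bound]
step 2: L[2]=6 C[1]=3 → dur=6, Σ=15 | A=load:t2 B=compute:t1 [load-bound]
step 3: L[3]=9 C[2]=7 → dur=9, Σ=24 | A=compute:t2 B=load:t3 [load-bound]
step 4: L[4]=6 C[3]=5 → dur=6, Σ=30 | A=load:t4 B=compute:t3 [load-bound]
step 5: L[5]=8 C[4]=6 → dur=8, Σ=38 | A=compute:t4 B=load:t5 [load-bound]
step 6: L[6]=6 C[5]=8 → dur=8, Σ=46 | A=load:t6 B=compute:t5 [compute-bound]
step 7: C[6]=6 → dur=6, Σ=52 | A=compute:t6 B=idle [compute-only]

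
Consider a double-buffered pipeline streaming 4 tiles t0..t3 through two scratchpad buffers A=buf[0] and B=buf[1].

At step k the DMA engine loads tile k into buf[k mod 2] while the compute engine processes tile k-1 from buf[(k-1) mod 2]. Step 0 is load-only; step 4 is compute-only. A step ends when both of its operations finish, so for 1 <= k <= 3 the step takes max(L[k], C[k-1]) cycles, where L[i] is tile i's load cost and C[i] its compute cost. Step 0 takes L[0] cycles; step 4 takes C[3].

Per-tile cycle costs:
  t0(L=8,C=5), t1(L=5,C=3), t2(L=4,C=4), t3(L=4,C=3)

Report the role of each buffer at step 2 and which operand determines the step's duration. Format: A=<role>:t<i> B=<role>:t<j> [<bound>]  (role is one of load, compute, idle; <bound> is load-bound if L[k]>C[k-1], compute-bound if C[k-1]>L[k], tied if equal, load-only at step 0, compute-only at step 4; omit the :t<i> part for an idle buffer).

[0] DMA t0→A (8c) ∥ CU idle ⇒ 8c, clock 8
[1] DMA t1→B (5c) ∥ CU A:t0 (5c) ⇒ 5c, clock 13
[2] DMA t2→A (4c) ∥ CU B:t1 (3c) ⇒ 4c, clock 17
[3] DMA t3→B (4c) ∥ CU A:t2 (4c) ⇒ 4c, clock 21
[4] DMA idle ∥ CU B:t3 (3c) ⇒ 3c, clock 24

step 2: A=load:t2 B=compute:t1 [load-bound]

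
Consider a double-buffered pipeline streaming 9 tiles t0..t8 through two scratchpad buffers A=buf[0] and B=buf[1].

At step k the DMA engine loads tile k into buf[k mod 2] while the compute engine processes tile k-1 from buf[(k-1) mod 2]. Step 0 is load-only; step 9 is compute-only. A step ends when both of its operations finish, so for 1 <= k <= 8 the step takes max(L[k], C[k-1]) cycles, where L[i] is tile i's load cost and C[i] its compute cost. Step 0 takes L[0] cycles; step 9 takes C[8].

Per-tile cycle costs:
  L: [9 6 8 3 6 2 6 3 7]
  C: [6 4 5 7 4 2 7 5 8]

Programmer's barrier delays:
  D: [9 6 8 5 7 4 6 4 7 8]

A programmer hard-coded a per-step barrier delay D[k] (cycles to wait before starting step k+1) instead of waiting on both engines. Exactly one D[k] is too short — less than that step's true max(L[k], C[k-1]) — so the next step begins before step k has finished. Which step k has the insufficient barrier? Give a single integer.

[0] required=L[0]=9=9 vs D=9 ok
[1] required=max(L[1]=6,C[0]=6)=6 vs D=6 ok
[2] required=max(L[2]=8,C[1]=4)=8 vs D=8 ok
[3] required=max(L[3]=3,C[2]=5)=5 vs D=5 ok
[4] required=max(L[4]=6,C[3]=7)=7 vs D=7 ok
[5] required=max(L[5]=2,C[4]=4)=4 vs D=4 ok
[6] required=max(L[6]=6,C[5]=2)=6 vs D=6 ok
[7] required=max(L[7]=3,C[6]=7)=7 vs D=4 SHORT
[8] required=max(L[8]=7,C[7]=5)=7 vs D=7 ok
[9] required=C[8]=8=8 vs D=8 ok

hazard at step 7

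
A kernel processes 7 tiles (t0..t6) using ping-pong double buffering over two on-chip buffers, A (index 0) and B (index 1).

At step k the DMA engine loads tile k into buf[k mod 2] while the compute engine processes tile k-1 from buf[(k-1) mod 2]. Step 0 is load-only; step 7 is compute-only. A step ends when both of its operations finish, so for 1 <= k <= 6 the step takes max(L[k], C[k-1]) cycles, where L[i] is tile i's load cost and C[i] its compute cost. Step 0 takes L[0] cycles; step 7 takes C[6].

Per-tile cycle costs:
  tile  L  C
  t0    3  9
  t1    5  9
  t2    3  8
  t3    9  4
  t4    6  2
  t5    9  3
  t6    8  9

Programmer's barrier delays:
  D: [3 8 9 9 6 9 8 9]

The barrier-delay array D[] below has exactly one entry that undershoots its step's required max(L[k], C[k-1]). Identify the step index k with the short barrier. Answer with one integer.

hazard at step 1

[0] required=L[0]=3=3 vs D=3 ok
[1] required=max(L[1]=5,C[0]=9)=9 vs D=8 SHORT
[2] required=max(L[2]=3,C[1]=9)=9 vs D=9 ok
[3] required=max(L[3]=9,C[2]=8)=9 vs D=9 ok
[4] required=max(L[4]=6,C[3]=4)=6 vs D=6 ok
[5] required=max(L[5]=9,C[4]=2)=9 vs D=9 ok
[6] required=max(L[6]=8,C[5]=3)=8 vs D=8 ok
[7] required=C[6]=9=9 vs D=9 ok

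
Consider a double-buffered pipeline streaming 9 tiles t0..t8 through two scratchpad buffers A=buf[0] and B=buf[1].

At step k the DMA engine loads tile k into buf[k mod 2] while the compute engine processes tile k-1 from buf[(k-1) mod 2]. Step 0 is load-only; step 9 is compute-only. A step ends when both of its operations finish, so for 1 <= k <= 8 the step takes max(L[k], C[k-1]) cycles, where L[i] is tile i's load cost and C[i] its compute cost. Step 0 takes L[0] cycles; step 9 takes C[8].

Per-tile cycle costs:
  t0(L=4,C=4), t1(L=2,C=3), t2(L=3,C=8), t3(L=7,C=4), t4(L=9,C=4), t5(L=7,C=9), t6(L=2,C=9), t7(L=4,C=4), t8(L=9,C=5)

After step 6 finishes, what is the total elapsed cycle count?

end_cycle[6] = 44

step 0: L[0]=4 → dur=4, Σ=4 | A=load:t0 B=idle [load-only]
step 1: L[1]=2 C[0]=4 → dur=4, Σ=8 | A=compute:t0 B=load:t1 [compute-bound]
step 2: L[2]=3 C[1]=3 → dur=3, Σ=11 | A=load:t2 B=compute:t1 [tied]
step 3: L[3]=7 C[2]=8 → dur=8, Σ=19 | A=compute:t2 B=load:t3 [compute-bound]
step 4: L[4]=9 C[3]=4 → dur=9, Σ=28 | A=load:t4 B=compute:t3 [load-bound]
step 5: L[5]=7 C[4]=4 → dur=7, Σ=35 | A=compute:t4 B=load:t5 [load-bound]
step 6: L[6]=2 C[5]=9 → dur=9, Σ=44 | A=load:t6 B=compute:t5 [compute-bound]
step 7: L[7]=4 C[6]=9 → dur=9, Σ=53 | A=compute:t6 B=load:t7 [compute-bound]
step 8: L[8]=9 C[7]=4 → dur=9, Σ=62 | A=load:t8 B=compute:t7 [load-bound]
step 9: C[8]=5 → dur=5, Σ=67 | A=compute:t8 B=idle [compute-only]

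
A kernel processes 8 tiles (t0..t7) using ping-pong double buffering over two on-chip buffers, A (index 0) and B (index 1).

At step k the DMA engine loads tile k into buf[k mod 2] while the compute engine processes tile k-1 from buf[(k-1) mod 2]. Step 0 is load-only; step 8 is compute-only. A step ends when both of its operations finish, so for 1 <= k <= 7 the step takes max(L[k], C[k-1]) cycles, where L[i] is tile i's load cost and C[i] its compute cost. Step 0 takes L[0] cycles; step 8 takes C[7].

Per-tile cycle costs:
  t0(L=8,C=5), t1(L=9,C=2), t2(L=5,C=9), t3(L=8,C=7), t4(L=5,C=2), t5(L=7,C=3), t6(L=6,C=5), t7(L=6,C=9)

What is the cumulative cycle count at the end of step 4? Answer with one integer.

step 0: L[0]=8 → dur=8, Σ=8 | A=load:t0 B=idle [load-only]
step 1: L[1]=9 C[0]=5 → dur=9, Σ=17 | A=compute:t0 B=load:t1 [load-bound]
step 2: L[2]=5 C[1]=2 → dur=5, Σ=22 | A=load:t2 B=compute:t1 [load-bound]
step 3: L[3]=8 C[2]=9 → dur=9, Σ=31 | A=compute:t2 B=load:t3 [compute-bound]
step 4: L[4]=5 C[3]=7 → dur=7, Σ=38 | A=load:t4 B=compute:t3 [compute-bound]
step 5: L[5]=7 C[4]=2 → dur=7, Σ=45 | A=compute:t4 B=load:t5 [load-bound]
step 6: L[6]=6 C[5]=3 → dur=6, Σ=51 | A=load:t6 B=compute:t5 [load-bound]
step 7: L[7]=6 C[6]=5 → dur=6, Σ=57 | A=compute:t6 B=load:t7 [load-bound]
step 8: C[7]=9 → dur=9, Σ=66 | A=idle B=compute:t7 [compute-only]

end_cycle[4] = 38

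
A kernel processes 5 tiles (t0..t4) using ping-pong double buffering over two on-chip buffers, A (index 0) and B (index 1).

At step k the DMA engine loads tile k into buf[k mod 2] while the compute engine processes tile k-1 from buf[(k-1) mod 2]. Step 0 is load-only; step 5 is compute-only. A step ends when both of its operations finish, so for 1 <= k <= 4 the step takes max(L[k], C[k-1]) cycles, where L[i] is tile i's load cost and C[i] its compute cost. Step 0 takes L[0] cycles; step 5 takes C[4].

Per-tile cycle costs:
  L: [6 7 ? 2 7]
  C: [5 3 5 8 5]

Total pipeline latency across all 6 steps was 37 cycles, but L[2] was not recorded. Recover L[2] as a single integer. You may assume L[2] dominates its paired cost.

L[2] = 6

step 0: dur = L[0]=6 = 6
step 1: dur = max(L[1]=7, C[0]=5) = 7
step 2: dur = max(L[2]=?, C[1]=3) = L[2]  (unknown; binding)
step 3: dur = max(L[3]=2, C[2]=5) = 5
step 4: dur = max(L[4]=7, C[3]=8) = 8
step 5: dur = C[4]=5 = 5
sum of known step durations = 31
dur[2] = total - known = 37 - 31 = 6
L[2] is the binding max in step 2, so L[2] = dur[2] = 6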